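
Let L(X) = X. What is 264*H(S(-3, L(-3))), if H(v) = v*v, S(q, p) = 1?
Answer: 264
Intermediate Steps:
H(v) = v**2
264*H(S(-3, L(-3))) = 264*1**2 = 264*1 = 264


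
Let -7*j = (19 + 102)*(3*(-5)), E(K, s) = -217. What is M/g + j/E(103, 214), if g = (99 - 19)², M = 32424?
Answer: 4704507/1215200 ≈ 3.8714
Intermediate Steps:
g = 6400 (g = 80² = 6400)
j = 1815/7 (j = -(19 + 102)*3*(-5)/7 = -121*(-15)/7 = -⅐*(-1815) = 1815/7 ≈ 259.29)
M/g + j/E(103, 214) = 32424/6400 + (1815/7)/(-217) = 32424*(1/6400) + (1815/7)*(-1/217) = 4053/800 - 1815/1519 = 4704507/1215200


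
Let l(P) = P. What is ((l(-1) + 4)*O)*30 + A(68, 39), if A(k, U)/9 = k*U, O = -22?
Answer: 21888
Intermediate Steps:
A(k, U) = 9*U*k (A(k, U) = 9*(k*U) = 9*(U*k) = 9*U*k)
((l(-1) + 4)*O)*30 + A(68, 39) = ((-1 + 4)*(-22))*30 + 9*39*68 = (3*(-22))*30 + 23868 = -66*30 + 23868 = -1980 + 23868 = 21888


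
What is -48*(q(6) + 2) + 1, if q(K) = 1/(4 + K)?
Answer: -499/5 ≈ -99.800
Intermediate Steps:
-48*(q(6) + 2) + 1 = -48*(1/(4 + 6) + 2) + 1 = -48*(1/10 + 2) + 1 = -48*(⅒ + 2) + 1 = -504/5 + 1 = -499/5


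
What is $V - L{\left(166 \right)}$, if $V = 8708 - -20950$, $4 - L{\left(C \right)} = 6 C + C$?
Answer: $30816$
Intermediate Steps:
$L{\left(C \right)} = 4 - 7 C$ ($L{\left(C \right)} = 4 - \left(6 C + C\right) = 4 - 7 C$)
$V = 29658$ ($V = 8708 + 20950 = 29658$)
$V - L{\left(166 \right)} = 29658 - \left(4 - 1162\right) = 29658 - -1158 = 29658 + 1158 = 30816$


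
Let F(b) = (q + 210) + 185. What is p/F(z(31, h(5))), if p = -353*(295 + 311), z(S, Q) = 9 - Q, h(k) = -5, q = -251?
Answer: -35653/24 ≈ -1485.5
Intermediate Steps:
F(b) = 144 (F(b) = (-251 + 210) + 185 = -41 + 185 = 144)
p = -213918 (p = -353*606 = -213918)
p/F(z(31, h(5))) = -213918/144 = -213918*1/144 = -35653/24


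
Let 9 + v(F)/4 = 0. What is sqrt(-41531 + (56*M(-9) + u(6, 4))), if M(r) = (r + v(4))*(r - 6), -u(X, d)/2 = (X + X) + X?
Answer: I*sqrt(3767) ≈ 61.376*I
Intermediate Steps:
u(X, d) = -6*X (u(X, d) = -2*((X + X) + X) = -2*(2*X + X) = -6*X)
v(F) = -36 (v(F) = -36 + 4*0 = -36 + 0 = -36)
M(r) = (-36 + r)*(-6 + r) (M(r) = (r - 36)*(r - 6) = (-36 + r)*(-6 + r))
sqrt(-41531 + (56*M(-9) + u(6, 4))) = sqrt(-41531 + (56*(216 + (-9)**2 - 42*(-9)) - 6*6)) = sqrt(-41531 + (56*(216 + 81 + 378) - 36)) = sqrt(-41531 + (56*675 - 36)) = sqrt(-41531 + (37800 - 36)) = sqrt(-41531 + 37764) = sqrt(-3767) = I*sqrt(3767)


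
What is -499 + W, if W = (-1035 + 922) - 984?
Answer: -1596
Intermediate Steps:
W = -1097 (W = -113 - 984 = -1097)
-499 + W = -499 - 1097 = -1596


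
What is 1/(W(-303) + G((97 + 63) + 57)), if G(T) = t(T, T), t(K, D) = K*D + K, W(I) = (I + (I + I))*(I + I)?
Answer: 1/598160 ≈ 1.6718e-6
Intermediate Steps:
W(I) = 6*I² (W(I) = (I + 2*I)*(2*I) = (3*I)*(2*I) = 6*I²)
t(K, D) = K + D*K (t(K, D) = D*K + K = K + D*K)
G(T) = T*(1 + T)
1/(W(-303) + G((97 + 63) + 57)) = 1/(6*(-303)² + ((97 + 63) + 57)*(1 + ((97 + 63) + 57))) = 1/(6*91809 + (160 + 57)*(1 + (160 + 57))) = 1/(550854 + 217*(1 + 217)) = 1/(550854 + 217*218) = 1/(550854 + 47306) = 1/598160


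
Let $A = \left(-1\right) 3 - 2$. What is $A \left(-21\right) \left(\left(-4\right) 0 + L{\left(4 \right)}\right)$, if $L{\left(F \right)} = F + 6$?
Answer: $1050$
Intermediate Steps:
$L{\left(F \right)} = 6 + F$
$A = -5$ ($A = -3 - 2 = -5$)
$A \left(-21\right) \left(\left(-4\right) 0 + L{\left(4 \right)}\right) = \left(-5\right) \left(-21\right) \left(\left(-4\right) 0 + \left(6 + 4\right)\right) = 105 \left(0 + 10\right) = 105 \cdot 10 = 1050$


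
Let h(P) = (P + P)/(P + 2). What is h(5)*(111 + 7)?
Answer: 1180/7 ≈ 168.57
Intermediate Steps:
h(P) = 2*P/(2 + P) (h(P) = (2*P)/(2 + P) = 2*P/(2 + P))
h(5)*(111 + 7) = (2*5/(2 + 5))*(111 + 7) = (2*5/7)*118 = (2*5*(1/7))*118 = (10/7)*118 = 1180/7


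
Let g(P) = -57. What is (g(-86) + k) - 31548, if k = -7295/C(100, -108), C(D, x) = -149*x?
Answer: -508594955/16092 ≈ -31605.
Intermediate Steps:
k = -7295/16092 (k = -7295/((-149*(-108))) = -7295/16092 ≈ -0.45333)
(g(-86) + k) - 31548 = (-57 - 7295/16092) - 31548 = -924539/16092 - 31548 = -508594955/16092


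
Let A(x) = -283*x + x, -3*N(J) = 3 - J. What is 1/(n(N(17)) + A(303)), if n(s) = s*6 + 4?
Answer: -1/85414 ≈ -1.1708e-5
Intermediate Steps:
N(J) = -1 + J/3 (N(J) = -(3 - J)/3 = -1 + J/3)
n(s) = 4 + 6*s (n(s) = 6*s + 4 = 4 + 6*s)
A(x) = -282*x
1/(n(N(17)) + A(303)) = 1/((4 + 6*(-1 + (⅓)*17)) - 282*303) = 1/((4 + 6*(-1 + 17/3)) - 85446) = 1/((4 + 6*(14/3)) - 85446) = 1/((4 + 28) - 85446) = 1/(32 - 85446) = 1/(-85414) = -1/85414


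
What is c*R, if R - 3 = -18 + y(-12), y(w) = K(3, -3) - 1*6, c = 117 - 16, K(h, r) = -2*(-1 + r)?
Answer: -1313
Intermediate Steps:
K(h, r) = 2 - 2*r
c = 101
y(w) = 2 (y(w) = (2 - 2*(-3)) - 1*6 = (2 + 6) - 6 = 8 - 6 = 2)
R = -13 (R = 3 + (-18 + 2) = 3 - 16 = -13)
c*R = 101*(-13) = -1313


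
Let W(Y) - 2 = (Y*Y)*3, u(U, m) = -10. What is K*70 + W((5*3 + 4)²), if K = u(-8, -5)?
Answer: 390265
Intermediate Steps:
K = -10
W(Y) = 2 + 3*Y² (W(Y) = 2 + (Y*Y)*3 = 2 + Y²*3 = 2 + 3*Y²)
K*70 + W((5*3 + 4)²) = -10*70 + (2 + 3*((5*3 + 4)²)²) = -700 + (2 + 3*((15 + 4)²)²) = -700 + (2 + 3*(19²)²) = -700 + (2 + 3*361²) = -700 + (2 + 3*130321) = -700 + (2 + 390963) = -700 + 390965 = 390265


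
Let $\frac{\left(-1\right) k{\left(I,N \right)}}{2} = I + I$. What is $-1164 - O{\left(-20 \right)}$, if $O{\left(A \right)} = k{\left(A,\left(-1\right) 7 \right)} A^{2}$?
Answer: $-33164$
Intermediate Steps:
$k{\left(I,N \right)} = - 4 I$ ($k{\left(I,N \right)} = - 2 \left(I + I\right) = - 2 \cdot 2 I = - 4 I$)
$O{\left(A \right)} = - 4 A^{3}$ ($O{\left(A \right)} = - 4 A A^{2} = - 4 A^{3}$)
$-1164 - O{\left(-20 \right)} = -1164 - - 4 \left(-20\right)^{3} = -1164 - \left(-4\right) \left(-8000\right) = -1164 - 32000 = -33164$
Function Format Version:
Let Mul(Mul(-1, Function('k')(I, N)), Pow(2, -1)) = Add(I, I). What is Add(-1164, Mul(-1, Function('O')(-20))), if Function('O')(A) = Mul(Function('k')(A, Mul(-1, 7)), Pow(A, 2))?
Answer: -33164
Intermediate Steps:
Function('k')(I, N) = Mul(-4, I) (Function('k')(I, N) = Mul(-2, Add(I, I)) = Mul(-2, Mul(2, I)) = Mul(-4, I))
Function('O')(A) = Mul(-4, Pow(A, 3)) (Function('O')(A) = Mul(Mul(-4, A), Pow(A, 2)) = Mul(-4, Pow(A, 3)))
Add(-1164, Mul(-1, Function('O')(-20))) = Add(-1164, Mul(-1, Mul(-4, Pow(-20, 3)))) = Add(-1164, Mul(-1, Mul(-4, -8000))) = Add(-1164, Mul(-1, 32000)) = Add(-1164, -32000) = -33164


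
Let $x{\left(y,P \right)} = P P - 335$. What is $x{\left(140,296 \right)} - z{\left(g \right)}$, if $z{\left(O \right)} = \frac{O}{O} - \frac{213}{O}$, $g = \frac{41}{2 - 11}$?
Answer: $\frac{3576563}{41} \approx 87233.0$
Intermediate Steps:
$g = - \frac{41}{9}$ ($g = \frac{41}{-9} = 41 \left(- \frac{1}{9}\right) = - \frac{41}{9} \approx -4.5556$)
$z{\left(O \right)} = 1 - \frac{213}{O}$
$x{\left(y,P \right)} = -335 + P^{2}$ ($x{\left(y,P \right)} = P^{2} - 335 = -335 + P^{2}$)
$x{\left(140,296 \right)} - z{\left(g \right)} = \left(-335 + 296^{2}\right) - \frac{-213 - \frac{41}{9}}{- \frac{41}{9}} = \left(-335 + 87616\right) - \left(- \frac{9}{41}\right) \left(- \frac{1958}{9}\right) = 87281 - \frac{1958}{41} = \frac{3576563}{41}$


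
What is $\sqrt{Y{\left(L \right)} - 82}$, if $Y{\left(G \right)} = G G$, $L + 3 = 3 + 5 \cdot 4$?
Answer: $\sqrt{318} \approx 17.833$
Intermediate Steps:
$L = 20$ ($L = -3 + \left(3 + 5 \cdot 4\right) = -3 + \left(3 + 20\right) = -3 + 23 = 20$)
$Y{\left(G \right)} = G^{2}$
$\sqrt{Y{\left(L \right)} - 82} = \sqrt{20^{2} - 82} = \sqrt{400 - 82} = \sqrt{318}$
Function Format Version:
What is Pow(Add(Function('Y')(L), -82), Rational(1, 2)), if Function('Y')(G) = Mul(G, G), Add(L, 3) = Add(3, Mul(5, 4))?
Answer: Pow(318, Rational(1, 2)) ≈ 17.833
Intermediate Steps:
L = 20 (L = Add(-3, Add(3, Mul(5, 4))) = Add(-3, Add(3, 20)) = Add(-3, 23) = 20)
Function('Y')(G) = Pow(G, 2)
Pow(Add(Function('Y')(L), -82), Rational(1, 2)) = Pow(Add(Pow(20, 2), -82), Rational(1, 2)) = Pow(Add(400, -82), Rational(1, 2)) = Pow(318, Rational(1, 2))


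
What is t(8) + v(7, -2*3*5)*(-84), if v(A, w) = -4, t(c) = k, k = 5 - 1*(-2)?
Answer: 343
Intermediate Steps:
k = 7 (k = 5 + 2 = 7)
t(c) = 7
t(8) + v(7, -2*3*5)*(-84) = 7 - 4*(-84) = 7 + 336 = 343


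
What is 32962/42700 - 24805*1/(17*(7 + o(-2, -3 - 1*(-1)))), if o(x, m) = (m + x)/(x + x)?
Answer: -263672667/1451800 ≈ -181.62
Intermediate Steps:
o(x, m) = (m + x)/(2*x) (o(x, m) = (m + x)/((2*x)) = (m + x)*(1/(2*x)) = (m + x)/(2*x))
32962/42700 - 24805*1/(17*(7 + o(-2, -3 - 1*(-1)))) = 32962/42700 - 24805*1/(17*(7 + (½)*((-3 - 1*(-1)) - 2)/(-2))) = 32962*(1/42700) - 24805*1/(17*(7 + (½)*(-½)*((-3 + 1) - 2))) = 16481/21350 - 24805*1/(17*(7 + (½)*(-½)*(-2 - 2))) = 16481/21350 - 24805*1/(17*(7 + (½)*(-½)*(-4))) = 16481/21350 - 24805*1/(17*(7 + 1)) = 16481/21350 - 24805/(17*8) = 16481/21350 - 24805/136 = -263672667/1451800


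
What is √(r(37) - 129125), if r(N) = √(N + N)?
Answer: √(-129125 + √74) ≈ 359.33*I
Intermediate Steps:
r(N) = √2*√N (r(N) = √(2*N) = √2*√N)
√(r(37) - 129125) = √(√2*√37 - 129125) = √(√74 - 129125) = √(-129125 + √74)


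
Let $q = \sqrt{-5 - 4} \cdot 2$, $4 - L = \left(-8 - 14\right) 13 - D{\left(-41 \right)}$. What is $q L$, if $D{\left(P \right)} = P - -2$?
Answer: $1506 i \approx 1506.0 i$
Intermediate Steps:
$D{\left(P \right)} = 2 + P$ ($D{\left(P \right)} = P + 2 = 2 + P$)
$L = 251$ ($L = 4 - \left(\left(-8 - 14\right) 13 - \left(2 - 41\right)\right) = 4 - \left(\left(-22\right) 13 - -39\right) = 4 - \left(-286 + 39\right) = 4 - -247 = 4 + 247 = 251$)
$q = 6 i$ ($q = \sqrt{-9} \cdot 2 = 3 i 2 = 6 i \approx 6.0 i$)
$q L = 6 i 251 = 1506 i$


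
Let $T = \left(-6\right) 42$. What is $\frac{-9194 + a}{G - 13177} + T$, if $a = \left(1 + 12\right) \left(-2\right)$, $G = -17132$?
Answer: $- \frac{7628648}{30309} \approx -251.7$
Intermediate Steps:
$a = -26$ ($a = 13 \left(-2\right) = -26$)
$T = -252$
$\frac{-9194 + a}{G - 13177} + T = \frac{-9194 - 26}{-17132 - 13177} - 252 = - \frac{9220}{-30309} - 252 = \left(-9220\right) \left(- \frac{1}{30309}\right) - 252 = \frac{9220}{30309} - 252 = - \frac{7628648}{30309}$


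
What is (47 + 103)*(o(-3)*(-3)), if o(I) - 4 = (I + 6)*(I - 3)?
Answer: 6300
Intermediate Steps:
o(I) = 4 + (-3 + I)*(6 + I) (o(I) = 4 + (I + 6)*(I - 3) = 4 + (6 + I)*(-3 + I) = 4 + (-3 + I)*(6 + I))
(47 + 103)*(o(-3)*(-3)) = (47 + 103)*((-14 + (-3)² + 3*(-3))*(-3)) = 150*((-14 + 9 - 9)*(-3)) = 150*(-14*(-3)) = 150*42 = 6300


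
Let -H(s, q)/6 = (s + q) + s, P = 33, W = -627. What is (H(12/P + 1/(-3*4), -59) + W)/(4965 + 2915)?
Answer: -76/2167 ≈ -0.035072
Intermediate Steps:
H(s, q) = -12*s - 6*q (H(s, q) = -6*((s + q) + s) = -6*((q + s) + s) = -6*(q + 2*s) = -12*s - 6*q)
(H(12/P + 1/(-3*4), -59) + W)/(4965 + 2915) = ((-12*(12/33 + 1/(-3*4)) - 6*(-59)) - 627)/(4965 + 2915) = ((-12*(12*(1/33) - ⅓*¼) + 354) - 627)/7880 = ((-12*(4/11 - 1/12) + 354) - 627)*(1/7880) = ((-12*37/132 + 354) - 627)*(1/7880) = ((-37/11 + 354) - 627)*(1/7880) = (3857/11 - 627)*(1/7880) = -3040/11*1/7880 = -76/2167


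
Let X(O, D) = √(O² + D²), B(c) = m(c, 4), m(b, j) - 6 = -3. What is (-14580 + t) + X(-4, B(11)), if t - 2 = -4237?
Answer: -18810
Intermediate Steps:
m(b, j) = 3 (m(b, j) = 6 - 3 = 3)
B(c) = 3
t = -4235 (t = 2 - 4237 = -4235)
X(O, D) = √(D² + O²)
(-14580 + t) + X(-4, B(11)) = (-14580 - 4235) + √(3² + (-4)²) = -18815 + √(9 + 16) = -18815 + √25 = -18815 + 5 = -18810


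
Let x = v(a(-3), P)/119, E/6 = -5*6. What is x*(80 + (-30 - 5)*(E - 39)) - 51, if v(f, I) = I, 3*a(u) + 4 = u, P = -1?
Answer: -13814/119 ≈ -116.08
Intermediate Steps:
E = -180 (E = 6*(-5*6) = 6*(-30) = -180)
a(u) = -4/3 + u/3
x = -1/119 ≈ -0.0084034
x*(80 + (-30 - 5)*(E - 39)) - 51 = -(80 + (-30 - 5)*(-180 - 39))/119 - 51 = -(80 - 35*(-219))/119 - 51 = -(80 + 7665)/119 - 51 = -1/119*7745 - 51 = -7745/119 - 51 = -13814/119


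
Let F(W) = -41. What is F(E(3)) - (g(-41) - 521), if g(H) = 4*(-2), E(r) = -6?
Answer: 488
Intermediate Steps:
g(H) = -8
F(E(3)) - (g(-41) - 521) = -41 - (-8 - 521) = -41 - 1*(-529) = -41 + 529 = 488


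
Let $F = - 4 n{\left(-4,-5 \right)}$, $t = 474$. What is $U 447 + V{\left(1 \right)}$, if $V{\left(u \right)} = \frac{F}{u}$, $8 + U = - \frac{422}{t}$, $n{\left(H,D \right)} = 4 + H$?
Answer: $- \frac{313943}{79} \approx -3974.0$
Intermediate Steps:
$F = 0$ ($F = - 4 \left(4 - 4\right) = \left(-4\right) 0 = 0$)
$U = - \frac{2107}{237}$ ($U = -8 - \frac{422}{474} = -8 - \frac{211}{237} = - \frac{2107}{237} \approx -8.8903$)
$V{\left(u \right)} = 0$ ($V{\left(u \right)} = \frac{0}{u} = 0$)
$U 447 + V{\left(1 \right)} = \left(- \frac{2107}{237}\right) 447 + 0 = - \frac{313943}{79} + 0 = - \frac{313943}{79}$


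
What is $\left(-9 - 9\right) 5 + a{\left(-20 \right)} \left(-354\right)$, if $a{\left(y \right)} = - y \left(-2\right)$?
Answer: $14070$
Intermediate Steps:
$a{\left(y \right)} = 2 y$
$\left(-9 - 9\right) 5 + a{\left(-20 \right)} \left(-354\right) = \left(-9 - 9\right) 5 + 2 \left(-20\right) \left(-354\right) = \left(-18\right) 5 - -14160 = -90 + 14160 = 14070$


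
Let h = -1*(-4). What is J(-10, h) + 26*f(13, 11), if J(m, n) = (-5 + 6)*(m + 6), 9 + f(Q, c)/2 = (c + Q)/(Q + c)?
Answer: -420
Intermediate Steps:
f(Q, c) = -16 (f(Q, c) = -18 + 2*((c + Q)/(Q + c)) = -18 + 2*((Q + c)/(Q + c)) = -18 + 2*1 = -18 + 2 = -16)
h = 4
J(m, n) = 6 + m (J(m, n) = 1*(6 + m) = 6 + m)
J(-10, h) + 26*f(13, 11) = (6 - 10) + 26*(-16) = -4 - 416 = -420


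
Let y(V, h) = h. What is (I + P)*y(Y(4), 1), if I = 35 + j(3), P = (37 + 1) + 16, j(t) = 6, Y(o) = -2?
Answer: 95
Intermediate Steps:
P = 54 (P = 38 + 16 = 54)
I = 41 (I = 35 + 6 = 41)
(I + P)*y(Y(4), 1) = (41 + 54)*1 = 95*1 = 95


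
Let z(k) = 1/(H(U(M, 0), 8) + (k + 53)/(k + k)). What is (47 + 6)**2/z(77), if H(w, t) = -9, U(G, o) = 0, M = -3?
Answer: -1764052/77 ≈ -22910.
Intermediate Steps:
z(k) = 1/(-9 + (53 + k)/(2*k)) (z(k) = 1/(-9 + (k + 53)/(k + k)) = 1/(-9 + (53 + k)/((2*k))) = 1/(-9 + (53 + k)*(1/(2*k))) = 1/(-9 + (53 + k)/(2*k)))
(47 + 6)**2/z(77) = (47 + 6)**2/((2*77/(53 - 17*77))) = 53**2/((2*77/(53 - 1309))) = 2809/((2*77/(-1256))) = 2809/((2*77*(-1/1256))) = 2809/(-77/628) = 2809*(-628/77) = -1764052/77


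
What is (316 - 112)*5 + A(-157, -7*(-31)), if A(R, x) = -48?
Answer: 972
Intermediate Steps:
(316 - 112)*5 + A(-157, -7*(-31)) = (316 - 112)*5 - 48 = 204*5 - 48 = 1020 - 48 = 972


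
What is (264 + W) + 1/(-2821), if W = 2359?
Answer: 7399482/2821 ≈ 2623.0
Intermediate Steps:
(264 + W) + 1/(-2821) = (264 + 2359) + 1/(-2821) = 2623 - 1/2821 = 7399482/2821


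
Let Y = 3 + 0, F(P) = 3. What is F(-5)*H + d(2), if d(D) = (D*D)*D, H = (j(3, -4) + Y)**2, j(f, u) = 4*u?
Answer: 515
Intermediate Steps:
Y = 3
H = 169 (H = (4*(-4) + 3)**2 = (-16 + 3)**2 = (-13)**2 = 169)
d(D) = D**3 (d(D) = D**2*D = D**3)
F(-5)*H + d(2) = 3*169 + 2**3 = 507 + 8 = 515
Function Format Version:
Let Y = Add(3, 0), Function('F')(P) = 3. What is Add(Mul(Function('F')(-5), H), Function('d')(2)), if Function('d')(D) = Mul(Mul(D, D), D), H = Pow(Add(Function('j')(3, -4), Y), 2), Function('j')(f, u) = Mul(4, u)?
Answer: 515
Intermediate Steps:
Y = 3
H = 169 (H = Pow(Add(Mul(4, -4), 3), 2) = Pow(Add(-16, 3), 2) = Pow(-13, 2) = 169)
Function('d')(D) = Pow(D, 3) (Function('d')(D) = Mul(Pow(D, 2), D) = Pow(D, 3))
Add(Mul(Function('F')(-5), H), Function('d')(2)) = Add(Mul(3, 169), Pow(2, 3)) = Add(507, 8) = 515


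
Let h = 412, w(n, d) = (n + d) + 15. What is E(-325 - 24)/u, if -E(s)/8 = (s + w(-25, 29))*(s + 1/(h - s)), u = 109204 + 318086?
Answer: -23371744/10838923 ≈ -2.1563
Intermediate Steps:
u = 427290
w(n, d) = 15 + d + n (w(n, d) = (d + n) + 15 = 15 + d + n)
E(s) = -8*(19 + s)*(s + 1/(412 - s)) (E(s) = -8*(s + (15 + 29 - 25))*(s + 1/(412 - s)) = -8*(s + 19)*(s + 1/(412 - s)) = -8*(19 + s)*(s + 1/(412 - s)))
E(-325 - 24)/u = (8*(19 - (-325 - 24)**3 + 393*(-325 - 24)**2 + 7829*(-325 - 24))/(-412 + (-325 - 24)))/427290 = (8*(19 - 1*(-349)**3 + 393*(-349)**2 + 7829*(-349))/(-412 - 349))*(1/427290) = (8*(19 - 1*(-42508549) + 393*121801 - 2732321)/(-761))*(1/427290) = (8*(-1/761)*(19 + 42508549 + 47867793 - 2732321))*(1/427290) = (8*(-1/761)*87644040)*(1/427290) = -701152320/761*1/427290 = -23371744/10838923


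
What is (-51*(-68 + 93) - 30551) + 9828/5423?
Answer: -172582570/5423 ≈ -31824.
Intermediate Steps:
(-51*(-68 + 93) - 30551) + 9828/5423 = (-51*25 - 30551) + 9828*(1/5423) = (-1275 - 30551) + 9828/5423 = -31826 + 9828/5423 = -172582570/5423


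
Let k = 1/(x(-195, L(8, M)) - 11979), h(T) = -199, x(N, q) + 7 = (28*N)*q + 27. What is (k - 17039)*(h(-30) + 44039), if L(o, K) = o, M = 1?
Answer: -41561763300480/55639 ≈ -7.4699e+8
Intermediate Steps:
x(N, q) = 20 + 28*N*q (x(N, q) = -7 + ((28*N)*q + 27) = -7 + (28*N*q + 27) = -7 + (27 + 28*N*q) = 20 + 28*N*q)
k = -1/55639 (k = 1/((20 + 28*(-195)*8) - 11979) = 1/((20 - 43680) - 11979) = 1/(-43660 - 11979) = 1/(-55639) = -1/55639 ≈ -1.7973e-5)
(k - 17039)*(h(-30) + 44039) = (-1/55639 - 17039)*(-199 + 44039) = -948032922/55639*43840 = -41561763300480/55639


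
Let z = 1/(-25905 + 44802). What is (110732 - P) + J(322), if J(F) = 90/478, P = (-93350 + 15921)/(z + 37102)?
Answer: 18555392831378842/167566842305 ≈ 1.1073e+5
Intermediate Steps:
z = 1/18897 ≈ 5.2918e-5
P = -1463175813/701116495 (P = (-93350 + 15921)/(1/18897 + 37102) = -77429/701116495/18897 = -77429*18897/701116495 = -1463175813/701116495 ≈ -2.0869)
J(F) = 45/239 (J(F) = 90*(1/478) = 45/239)
(110732 - P) + J(322) = (110732 - 1*(-1463175813/701116495)) + 45/239 = (110732 + 1463175813/701116495) + 45/239 = 77637494900153/701116495 + 45/239 = 18555392831378842/167566842305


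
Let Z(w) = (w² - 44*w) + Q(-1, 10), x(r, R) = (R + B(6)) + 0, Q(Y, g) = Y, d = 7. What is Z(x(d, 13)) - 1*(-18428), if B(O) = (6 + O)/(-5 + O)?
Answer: 17952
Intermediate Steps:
B(O) = (6 + O)/(-5 + O)
x(r, R) = 12 + R (x(r, R) = (R + (6 + 6)/(-5 + 6)) + 0 = (R + 12/1) + 0 = (R + 1*12) + 0 = (R + 12) + 0 = (12 + R) + 0 = 12 + R)
Z(w) = -1 + w² - 44*w (Z(w) = (w² - 44*w) - 1 = -1 + w² - 44*w)
Z(x(d, 13)) - 1*(-18428) = (-1 + (12 + 13)² - 44*(12 + 13)) - 1*(-18428) = (-1 + 25² - 44*25) + 18428 = (-1 + 625 - 1100) + 18428 = -476 + 18428 = 17952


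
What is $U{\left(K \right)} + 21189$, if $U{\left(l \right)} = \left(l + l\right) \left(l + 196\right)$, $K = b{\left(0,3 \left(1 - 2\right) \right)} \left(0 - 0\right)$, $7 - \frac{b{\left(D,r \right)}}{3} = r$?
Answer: $21189$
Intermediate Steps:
$b{\left(D,r \right)} = 21 - 3 r$
$K = 0$ ($K = \left(21 - 3 \cdot 3 \left(1 - 2\right)\right) \left(0 - 0\right) = \left(21 - 3 \cdot 3 \left(-1\right)\right) \left(0 + \left(-1 + 1\right)\right) = \left(21 - -9\right) \left(0 + 0\right) = \left(21 + 9\right) 0 = 30 \cdot 0 = 0$)
$U{\left(l \right)} = 2 l \left(196 + l\right)$
$U{\left(K \right)} + 21189 = 2 \cdot 0 \left(196 + 0\right) + 21189 = 2 \cdot 0 \cdot 196 + 21189 = 0 + 21189 = 21189$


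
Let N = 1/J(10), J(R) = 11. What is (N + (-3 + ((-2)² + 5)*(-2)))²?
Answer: 52900/121 ≈ 437.19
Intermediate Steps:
N = 1/11 ≈ 0.090909
(N + (-3 + ((-2)² + 5)*(-2)))² = (1/11 + (-3 + ((-2)² + 5)*(-2)))² = (1/11 + (-3 + (4 + 5)*(-2)))² = (1/11 + (-3 + 9*(-2)))² = (1/11 + (-3 - 18))² = (1/11 - 21)² = (-230/11)² = 52900/121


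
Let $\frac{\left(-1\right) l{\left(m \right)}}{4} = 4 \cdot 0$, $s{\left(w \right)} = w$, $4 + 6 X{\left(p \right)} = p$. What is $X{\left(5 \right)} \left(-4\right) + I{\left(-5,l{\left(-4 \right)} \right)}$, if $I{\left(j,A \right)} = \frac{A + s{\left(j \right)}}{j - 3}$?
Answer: $- \frac{1}{24} \approx -0.041667$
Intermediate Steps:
$X{\left(p \right)} = - \frac{2}{3} + \frac{p}{6}$
$l{\left(m \right)} = 0$ ($l{\left(m \right)} = - 4 \cdot 4 \cdot 0 = \left(-4\right) 0 = 0$)
$I{\left(j,A \right)} = \frac{A + j}{-3 + j}$ ($I{\left(j,A \right)} = \frac{A + j}{j - 3} = \frac{A + j}{-3 + j}$)
$X{\left(5 \right)} \left(-4\right) + I{\left(-5,l{\left(-4 \right)} \right)} = \left(- \frac{2}{3} + \frac{1}{6} \cdot 5\right) \left(-4\right) + \frac{0 - 5}{-3 - 5} = \left(- \frac{2}{3} + \frac{5}{6}\right) \left(-4\right) + \frac{1}{-8} \left(-5\right) = \frac{1}{6} \left(-4\right) - - \frac{5}{8} = - \frac{2}{3} + \frac{5}{8} = - \frac{1}{24}$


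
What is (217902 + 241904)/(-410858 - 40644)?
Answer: -229903/225751 ≈ -1.0184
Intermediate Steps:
(217902 + 241904)/(-410858 - 40644) = 459806/(-451502) = 459806*(-1/451502) = -229903/225751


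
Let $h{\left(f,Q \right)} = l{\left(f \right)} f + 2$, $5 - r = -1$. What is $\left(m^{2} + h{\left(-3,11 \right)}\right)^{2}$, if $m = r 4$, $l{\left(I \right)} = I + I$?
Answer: $355216$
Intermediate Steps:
$r = 6$ ($r = 5 - -1 = 5 + 1 = 6$)
$l{\left(I \right)} = 2 I$
$m = 24$ ($m = 6 \cdot 4 = 24$)
$h{\left(f,Q \right)} = 2 + 2 f^{2}$ ($h{\left(f,Q \right)} = 2 f f + 2 = 2 f^{2} + 2 = 2 + 2 f^{2}$)
$\left(m^{2} + h{\left(-3,11 \right)}\right)^{2} = \left(24^{2} + \left(2 + 2 \left(-3\right)^{2}\right)\right)^{2} = \left(576 + \left(2 + 2 \cdot 9\right)\right)^{2} = \left(576 + \left(2 + 18\right)\right)^{2} = \left(576 + 20\right)^{2} = 596^{2} = 355216$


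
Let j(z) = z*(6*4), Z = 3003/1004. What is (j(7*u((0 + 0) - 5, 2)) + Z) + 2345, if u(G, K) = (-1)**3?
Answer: 2188711/1004 ≈ 2180.0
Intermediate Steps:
Z = 3003/1004 (Z = 3003*(1/1004) = 3003/1004 ≈ 2.9910)
u(G, K) = -1
j(z) = 24*z (j(z) = z*24 = 24*z)
(j(7*u((0 + 0) - 5, 2)) + Z) + 2345 = (24*(7*(-1)) + 3003/1004) + 2345 = (24*(-7) + 3003/1004) + 2345 = (-168 + 3003/1004) + 2345 = -165669/1004 + 2345 = 2188711/1004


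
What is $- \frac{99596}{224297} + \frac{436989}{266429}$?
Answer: $\frac{71480059049}{59759225413} \approx 1.1961$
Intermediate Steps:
$- \frac{99596}{224297} + \frac{436989}{266429} = \frac{71480059049}{59759225413}$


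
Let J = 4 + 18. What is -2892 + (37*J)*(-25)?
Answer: -23242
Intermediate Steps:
J = 22
-2892 + (37*J)*(-25) = -2892 + (37*22)*(-25) = -2892 + 814*(-25) = -2892 - 20350 = -23242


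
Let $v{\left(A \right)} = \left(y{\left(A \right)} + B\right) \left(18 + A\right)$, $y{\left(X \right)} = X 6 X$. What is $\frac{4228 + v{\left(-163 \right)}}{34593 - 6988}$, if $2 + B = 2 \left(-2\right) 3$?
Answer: $- \frac{23108772}{27605} \approx -837.12$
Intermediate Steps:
$B = -14$ ($B = -2 + 2 \left(-2\right) 3 = -2 - 12 = -14$)
$y{\left(X \right)} = 6 X^{2}$ ($y{\left(X \right)} = 6 X X = 6 X^{2}$)
$v{\left(A \right)} = \left(-14 + 6 A^{2}\right) \left(18 + A\right)$ ($v{\left(A \right)} = \left(6 A^{2} - 14\right) \left(18 + A\right) = \left(-14 + 6 A^{2}\right) \left(18 + A\right)$)
$\frac{4228 + v{\left(-163 \right)}}{34593 - 6988} = \frac{4228 + \left(-252 - -2282 + 6 \left(-163\right)^{3} + 108 \left(-163\right)^{2}\right)}{34593 - 6988} = \frac{4228 + \left(-252 + 2282 + 6 \left(-4330747\right) + 108 \cdot 26569\right)}{27605} = \left(4228 + \left(-252 + 2282 - 25984482 + 2869452\right)\right) \frac{1}{27605} = \left(4228 - 23113000\right) \frac{1}{27605} = \left(-23108772\right) \frac{1}{27605} = - \frac{23108772}{27605}$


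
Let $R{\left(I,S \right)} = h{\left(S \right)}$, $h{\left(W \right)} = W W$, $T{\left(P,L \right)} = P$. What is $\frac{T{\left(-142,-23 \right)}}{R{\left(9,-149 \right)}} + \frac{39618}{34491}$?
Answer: $\frac{291553832}{255244897} \approx 1.1423$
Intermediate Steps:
$h{\left(W \right)} = W^{2}$
$R{\left(I,S \right)} = S^{2}$
$\frac{T{\left(-142,-23 \right)}}{R{\left(9,-149 \right)}} + \frac{39618}{34491} = - \frac{142}{\left(-149\right)^{2}} + \frac{39618}{34491} = - \frac{142}{22201} + 39618 \cdot \frac{1}{34491} = \left(-142\right) \frac{1}{22201} + \frac{13206}{11497} = - \frac{142}{22201} + \frac{13206}{11497} = \frac{291553832}{255244897}$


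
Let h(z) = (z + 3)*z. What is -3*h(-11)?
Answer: -264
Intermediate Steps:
h(z) = z*(3 + z) (h(z) = (3 + z)*z = z*(3 + z))
-3*h(-11) = -(-33)*(3 - 11) = -(-33)*(-8) = -3*88 = -264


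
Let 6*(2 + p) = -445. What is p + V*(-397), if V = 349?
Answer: -831775/6 ≈ -1.3863e+5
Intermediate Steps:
p = -457/6 (p = -2 + (⅙)*(-445) = -2 - 445/6 = -457/6 ≈ -76.167)
p + V*(-397) = -457/6 + 349*(-397) = -457/6 - 138553 = -831775/6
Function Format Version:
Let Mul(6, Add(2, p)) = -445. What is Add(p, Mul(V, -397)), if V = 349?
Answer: Rational(-831775, 6) ≈ -1.3863e+5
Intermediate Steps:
p = Rational(-457, 6) (p = Add(-2, Mul(Rational(1, 6), -445)) = Add(-2, Rational(-445, 6)) = Rational(-457, 6) ≈ -76.167)
Add(p, Mul(V, -397)) = Add(Rational(-457, 6), Mul(349, -397)) = Add(Rational(-457, 6), -138553) = Rational(-831775, 6)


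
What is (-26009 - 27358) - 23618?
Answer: -76985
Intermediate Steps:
(-26009 - 27358) - 23618 = -53367 - 23618 = -76985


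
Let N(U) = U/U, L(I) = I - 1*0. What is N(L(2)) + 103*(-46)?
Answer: -4737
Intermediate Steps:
L(I) = I (L(I) = I + 0 = I)
N(U) = 1
N(L(2)) + 103*(-46) = 1 + 103*(-46) = 1 - 4738 = -4737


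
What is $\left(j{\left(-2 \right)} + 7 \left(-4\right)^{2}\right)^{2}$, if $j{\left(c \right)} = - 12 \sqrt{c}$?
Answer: $12256 - 2688 i \sqrt{2} \approx 12256.0 - 3801.4 i$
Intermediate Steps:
$\left(j{\left(-2 \right)} + 7 \left(-4\right)^{2}\right)^{2} = \left(- 12 \sqrt{-2} + 7 \left(-4\right)^{2}\right)^{2} = \left(- 12 i \sqrt{2} + 7 \cdot 16\right)^{2} = \left(- 12 i \sqrt{2} + 112\right)^{2} = \left(112 - 12 i \sqrt{2}\right)^{2}$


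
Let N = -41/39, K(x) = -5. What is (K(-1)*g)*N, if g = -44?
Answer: -9020/39 ≈ -231.28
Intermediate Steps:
N = -41/39 (N = -41*1/39 = -41/39 ≈ -1.0513)
(K(-1)*g)*N = -5*(-44)*(-41/39) = 220*(-41/39) = -9020/39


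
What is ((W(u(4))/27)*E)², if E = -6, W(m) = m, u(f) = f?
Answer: 64/81 ≈ 0.79012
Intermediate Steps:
((W(u(4))/27)*E)² = ((4/27)*(-6))² = (-8/9)² = 64/81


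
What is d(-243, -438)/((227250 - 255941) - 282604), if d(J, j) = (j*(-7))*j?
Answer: 447636/103765 ≈ 4.3139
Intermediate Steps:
d(J, j) = -7*j² (d(J, j) = (-7*j)*j = -7*j²)
d(-243, -438)/((227250 - 255941) - 282604) = (-7*(-438)²)/((227250 - 255941) - 282604) = (-7*191844)/(-28691 - 282604) = -1342908/(-311295) = -1342908*(-1/311295) = 447636/103765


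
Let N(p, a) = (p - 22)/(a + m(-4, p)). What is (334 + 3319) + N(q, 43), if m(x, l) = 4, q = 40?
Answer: 171709/47 ≈ 3653.4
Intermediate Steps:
N(p, a) = (-22 + p)/(4 + a) (N(p, a) = (p - 22)/(a + 4) = (-22 + p)/(4 + a))
(334 + 3319) + N(q, 43) = (334 + 3319) + (-22 + 40)/(4 + 43) = 3653 + 18/47 = 171709/47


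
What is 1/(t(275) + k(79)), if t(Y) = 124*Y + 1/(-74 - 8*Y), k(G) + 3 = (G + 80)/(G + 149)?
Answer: 86412/2946450187 ≈ 2.9327e-5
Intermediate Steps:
k(G) = -3 + (80 + G)/(149 + G) (k(G) = -3 + (G + 80)/(G + 149) = -3 + (80 + G)/(149 + G))
t(Y) = 1/(-74 - 8*Y) + 124*Y
1/(t(275) + k(79)) = 1/((-1 + 992*275² + 9176*275)/(2*(37 + 4*275)) + (-367 - 2*79)/(149 + 79)) = 1/((-1 + 992*75625 + 2523400)/(2*(37 + 1100)) + (-367 - 158)/228) = 1/((½)*(-1 + 75020000 + 2523400)/1137 + (1/228)*(-525)) = 1/((½)*(1/1137)*77543399 - 175/76) = 1/(77543399/2274 - 175/76) = 1/(2946450187/86412) = 86412/2946450187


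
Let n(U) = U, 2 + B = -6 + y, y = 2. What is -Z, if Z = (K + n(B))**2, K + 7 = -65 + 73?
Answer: -25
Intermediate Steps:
B = -6 (B = -2 + (-6 + 2) = -2 - 4 = -6)
K = 1 (K = -7 + (-65 + 73) = -7 + 8 = 1)
Z = 25 (Z = (1 - 6)**2 = (-5)**2 = 25)
-Z = -1*25 = -25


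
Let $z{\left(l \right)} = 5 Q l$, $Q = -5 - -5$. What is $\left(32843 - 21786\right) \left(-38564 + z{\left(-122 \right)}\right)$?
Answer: $-426402148$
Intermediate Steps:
$Q = 0$ ($Q = -5 + 5 = 0$)
$z{\left(l \right)} = 0$ ($z{\left(l \right)} = 5 \cdot 0 l = 0 l = 0$)
$\left(32843 - 21786\right) \left(-38564 + z{\left(-122 \right)}\right) = \left(32843 - 21786\right) \left(-38564 + 0\right) = 11057 \left(-38564\right) = -426402148$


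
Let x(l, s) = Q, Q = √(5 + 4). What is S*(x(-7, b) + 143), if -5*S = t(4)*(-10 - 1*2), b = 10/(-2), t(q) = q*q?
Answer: 28032/5 ≈ 5606.4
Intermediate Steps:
t(q) = q²
b = -5 (b = 10*(-½) = -5)
Q = 3 (Q = √9 = 3)
x(l, s) = 3
S = 192/5 (S = -4²*(-10 - 1*2)/5 = -16*(-10 - 2)/5 = -16*(-12)/5 = -⅕*(-192) = 192/5 ≈ 38.400)
S*(x(-7, b) + 143) = 192*(3 + 143)/5 = (192/5)*146 = 28032/5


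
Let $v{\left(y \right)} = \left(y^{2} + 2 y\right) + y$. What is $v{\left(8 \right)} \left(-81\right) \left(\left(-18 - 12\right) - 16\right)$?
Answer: $327888$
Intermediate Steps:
$v{\left(y \right)} = y^{2} + 3 y$
$v{\left(8 \right)} \left(-81\right) \left(\left(-18 - 12\right) - 16\right) = 8 \left(3 + 8\right) \left(-81\right) \left(\left(-18 - 12\right) - 16\right) = 8 \cdot 11 \left(-81\right) \left(-30 - 16\right) = 88 \left(-81\right) \left(-46\right) = \left(-7128\right) \left(-46\right) = 327888$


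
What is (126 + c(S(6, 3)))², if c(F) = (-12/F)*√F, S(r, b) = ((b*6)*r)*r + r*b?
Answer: 587420/37 - 504*√74/37 ≈ 15759.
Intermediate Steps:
S(r, b) = b*r + 6*b*r² (S(r, b) = ((6*b)*r)*r + b*r = (6*b*r)*r + b*r = 6*b*r² + b*r = b*r + 6*b*r²)
c(F) = -12/√F
(126 + c(S(6, 3)))² = (126 - 12*√2/(6*√(1 + 6*6)))² = (126 - 12*√2/(6*√(1 + 36)))² = (126 - 12*√74/222)² = (126 - 2*√74/37)²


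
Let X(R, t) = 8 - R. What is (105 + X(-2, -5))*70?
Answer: 8050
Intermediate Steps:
(105 + X(-2, -5))*70 = (105 + (8 - 1*(-2)))*70 = (105 + (8 + 2))*70 = (105 + 10)*70 = 115*70 = 8050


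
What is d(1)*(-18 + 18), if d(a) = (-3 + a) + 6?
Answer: 0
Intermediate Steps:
d(a) = 3 + a
d(1)*(-18 + 18) = (3 + 1)*(-18 + 18) = 4*0 = 0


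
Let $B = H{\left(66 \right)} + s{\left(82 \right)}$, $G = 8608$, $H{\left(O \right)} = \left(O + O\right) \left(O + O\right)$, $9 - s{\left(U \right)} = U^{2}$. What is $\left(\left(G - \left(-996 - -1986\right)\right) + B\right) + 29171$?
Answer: $47498$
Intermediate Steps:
$s{\left(U \right)} = 9 - U^{2}$
$H{\left(O \right)} = 4 O^{2}$ ($H{\left(O \right)} = 2 O 2 O = 4 O^{2}$)
$B = 10709$ ($B = 4 \cdot 66^{2} + \left(9 - 82^{2}\right) = 4 \cdot 4356 + \left(9 - 6724\right) = 17424 + \left(9 - 6724\right) = 17424 - 6715 = 10709$)
$\left(\left(G - \left(-996 - -1986\right)\right) + B\right) + 29171 = \left(\left(8608 - \left(-996 - -1986\right)\right) + 10709\right) + 29171 = \left(\left(8608 - \left(-996 + 1986\right)\right) + 10709\right) + 29171 = \left(\left(8608 - 990\right) + 10709\right) + 29171 = \left(7618 + 10709\right) + 29171 = 18327 + 29171 = 47498$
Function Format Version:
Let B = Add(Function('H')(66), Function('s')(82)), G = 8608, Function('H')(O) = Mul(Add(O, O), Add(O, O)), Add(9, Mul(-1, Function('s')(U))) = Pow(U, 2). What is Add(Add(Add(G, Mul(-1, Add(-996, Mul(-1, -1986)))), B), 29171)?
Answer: 47498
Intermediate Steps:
Function('s')(U) = Add(9, Mul(-1, Pow(U, 2)))
Function('H')(O) = Mul(4, Pow(O, 2)) (Function('H')(O) = Mul(Mul(2, O), Mul(2, O)) = Mul(4, Pow(O, 2)))
B = 10709 (B = Add(Mul(4, Pow(66, 2)), Add(9, Mul(-1, Pow(82, 2)))) = Add(Mul(4, 4356), Add(9, Mul(-1, 6724))) = Add(17424, Add(9, -6724)) = Add(17424, -6715) = 10709)
Add(Add(Add(G, Mul(-1, Add(-996, Mul(-1, -1986)))), B), 29171) = Add(Add(Add(8608, Mul(-1, Add(-996, Mul(-1, -1986)))), 10709), 29171) = Add(Add(Add(8608, Mul(-1, Add(-996, 1986))), 10709), 29171) = Add(Add(Add(8608, Mul(-1, 990)), 10709), 29171) = Add(Add(Add(8608, -990), 10709), 29171) = Add(Add(7618, 10709), 29171) = Add(18327, 29171) = 47498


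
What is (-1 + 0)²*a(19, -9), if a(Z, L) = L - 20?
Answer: -29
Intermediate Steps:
a(Z, L) = -20 + L
(-1 + 0)²*a(19, -9) = (-1 + 0)²*(-20 - 9) = (-1)²*(-29) = 1*(-29) = -29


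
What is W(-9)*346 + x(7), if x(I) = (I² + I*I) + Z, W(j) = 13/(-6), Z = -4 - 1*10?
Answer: -1997/3 ≈ -665.67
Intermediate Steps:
Z = -14 (Z = -4 - 10 = -14)
W(j) = -13/6 (W(j) = 13*(-⅙) = -13/6)
x(I) = -14 + 2*I² (x(I) = (I² + I*I) - 14 = (I² + I²) - 14 = 2*I² - 14 = -14 + 2*I²)
W(-9)*346 + x(7) = -13/6*346 + (-14 + 2*7²) = -2249/3 + (-14 + 2*49) = -2249/3 + (-14 + 98) = -2249/3 + 84 = -1997/3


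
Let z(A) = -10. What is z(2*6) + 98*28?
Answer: 2734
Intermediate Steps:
z(2*6) + 98*28 = -10 + 98*28 = -10 + 2744 = 2734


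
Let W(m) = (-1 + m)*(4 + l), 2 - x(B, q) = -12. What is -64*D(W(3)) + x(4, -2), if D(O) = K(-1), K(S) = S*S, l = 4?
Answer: -50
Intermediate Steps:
x(B, q) = 14 (x(B, q) = 2 - 1*(-12) = 2 + 12 = 14)
W(m) = -8 + 8*m (W(m) = (-1 + m)*(4 + 4) = (-1 + m)*8 = -8 + 8*m)
K(S) = S²
D(O) = 1 (D(O) = (-1)² = 1)
-64*D(W(3)) + x(4, -2) = -64*1 + 14 = -64 + 14 = -50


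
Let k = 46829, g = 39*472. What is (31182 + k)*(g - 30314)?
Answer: -928798966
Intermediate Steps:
g = 18408
(31182 + k)*(g - 30314) = (31182 + 46829)*(18408 - 30314) = 78011*(-11906) = -928798966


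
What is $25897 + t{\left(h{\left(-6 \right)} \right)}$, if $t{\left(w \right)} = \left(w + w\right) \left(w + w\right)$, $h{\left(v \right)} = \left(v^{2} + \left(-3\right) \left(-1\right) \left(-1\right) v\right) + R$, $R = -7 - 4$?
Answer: $33293$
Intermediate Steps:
$R = -11$
$h{\left(v \right)} = -11 + v^{2} - 3 v$ ($h{\left(v \right)} = \left(v^{2} + \left(-3\right) \left(-1\right) \left(-1\right) v\right) - 11 = \left(v^{2} + 3 \left(-1\right) v\right) - 11 = \left(v^{2} - 3 v\right) - 11 = -11 + v^{2} - 3 v$)
$t{\left(w \right)} = 4 w^{2}$ ($t{\left(w \right)} = 2 w 2 w = 4 w^{2}$)
$25897 + t{\left(h{\left(-6 \right)} \right)} = 25897 + 4 \left(-11 + \left(-6\right)^{2} - -18\right)^{2} = 25897 + 4 \left(-11 + 36 + 18\right)^{2} = 25897 + 4 \cdot 43^{2} = 25897 + 4 \cdot 1849 = 25897 + 7396 = 33293$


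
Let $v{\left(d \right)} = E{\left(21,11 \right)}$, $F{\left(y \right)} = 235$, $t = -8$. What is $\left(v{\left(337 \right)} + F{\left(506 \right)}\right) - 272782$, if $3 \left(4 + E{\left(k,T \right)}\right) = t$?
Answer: $- \frac{817661}{3} \approx -2.7255 \cdot 10^{5}$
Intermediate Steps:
$E{\left(k,T \right)} = - \frac{20}{3}$ ($E{\left(k,T \right)} = -4 + \frac{1}{3} \left(-8\right) = -4 - \frac{8}{3} = - \frac{20}{3}$)
$v{\left(d \right)} = - \frac{20}{3}$
$\left(v{\left(337 \right)} + F{\left(506 \right)}\right) - 272782 = \left(- \frac{20}{3} + 235\right) - 272782 = \frac{685}{3} - 272782 = - \frac{817661}{3}$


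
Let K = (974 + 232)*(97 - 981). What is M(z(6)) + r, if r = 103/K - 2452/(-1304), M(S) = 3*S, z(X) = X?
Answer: 3454693223/173774952 ≈ 19.880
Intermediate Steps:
K = -1066104 (K = 1206*(-884) = -1066104)
r = 326744087/173774952 (r = 103/(-1066104) - 2452/(-1304) = 103*(-1/1066104) - 2452*(-1/1304) = -103/1066104 + 613/326 = 326744087/173774952 ≈ 1.8803)
M(z(6)) + r = 3*6 + 326744087/173774952 = 18 + 326744087/173774952 = 3454693223/173774952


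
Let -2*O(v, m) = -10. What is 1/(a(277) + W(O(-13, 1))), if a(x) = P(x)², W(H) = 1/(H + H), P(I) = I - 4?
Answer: 10/745291 ≈ 1.3418e-5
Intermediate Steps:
P(I) = -4 + I
O(v, m) = 5 (O(v, m) = -½*(-10) = 5)
W(H) = 1/(2*H)
a(x) = (-4 + x)²
1/(a(277) + W(O(-13, 1))) = 1/((-4 + 277)² + (½)/5) = 1/(273² + (½)*(⅕)) = 1/(74529 + ⅒) = 1/(745291/10) = 10/745291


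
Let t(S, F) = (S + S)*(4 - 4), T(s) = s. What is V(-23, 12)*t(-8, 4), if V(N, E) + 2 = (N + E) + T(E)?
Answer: 0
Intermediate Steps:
t(S, F) = 0 (t(S, F) = (2*S)*0 = 0)
V(N, E) = -2 + N + 2*E (V(N, E) = -2 + ((N + E) + E) = -2 + ((E + N) + E) = -2 + (N + 2*E) = -2 + N + 2*E)
V(-23, 12)*t(-8, 4) = (-2 - 23 + 2*12)*0 = (-2 - 23 + 24)*0 = -1*0 = 0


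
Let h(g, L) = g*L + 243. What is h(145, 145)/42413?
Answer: 21268/42413 ≈ 0.50145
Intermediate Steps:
h(g, L) = 243 + L*g (h(g, L) = L*g + 243 = 243 + L*g)
h(145, 145)/42413 = (243 + 145*145)/42413 = (243 + 21025)*(1/42413) = 21268*(1/42413) = 21268/42413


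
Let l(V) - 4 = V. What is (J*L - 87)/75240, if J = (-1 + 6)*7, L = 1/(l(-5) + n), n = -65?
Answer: -5777/4965840 ≈ -0.0011633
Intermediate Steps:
l(V) = 4 + V
L = -1/66 (L = 1/((4 - 5) - 65) = 1/(-1 - 65) = 1/(-66) = -1/66 ≈ -0.015152)
J = 35 (J = 5*7 = 35)
(J*L - 87)/75240 = (35*(-1/66) - 87)/75240 = (-35/66 - 87)*(1/75240) = -5777/66*1/75240 = -5777/4965840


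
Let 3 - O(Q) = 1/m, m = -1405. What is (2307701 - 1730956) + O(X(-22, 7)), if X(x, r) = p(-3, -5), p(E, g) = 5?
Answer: 810330941/1405 ≈ 5.7675e+5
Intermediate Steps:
X(x, r) = 5
O(Q) = 4216/1405 (O(Q) = 3 - 1/(-1405) = 3 - 1*(-1/1405) = 3 + 1/1405 = 4216/1405)
(2307701 - 1730956) + O(X(-22, 7)) = (2307701 - 1730956) + 4216/1405 = 576745 + 4216/1405 = 810330941/1405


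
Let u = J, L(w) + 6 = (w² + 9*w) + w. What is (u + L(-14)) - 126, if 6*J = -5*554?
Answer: -1613/3 ≈ -537.67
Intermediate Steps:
L(w) = -6 + w² + 10*w (L(w) = -6 + ((w² + 9*w) + w) = -6 + (w² + 10*w) = -6 + w² + 10*w)
J = -1385/3 (J = (-5*554)/6 = (⅙)*(-2770) = -1385/3 ≈ -461.67)
u = -1385/3 ≈ -461.67
(u + L(-14)) - 126 = (-1385/3 + (-6 + (-14)² + 10*(-14))) - 126 = (-1385/3 + (-6 + 196 - 140)) - 126 = (-1385/3 + 50) - 126 = -1235/3 - 126 = -1613/3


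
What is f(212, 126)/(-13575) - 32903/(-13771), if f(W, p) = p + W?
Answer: 442003627/186941325 ≈ 2.3644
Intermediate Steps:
f(W, p) = W + p
f(212, 126)/(-13575) - 32903/(-13771) = (212 + 126)/(-13575) - 32903/(-13771) = 338*(-1/13575) - 32903*(-1/13771) = -338/13575 + 32903/13771 = 442003627/186941325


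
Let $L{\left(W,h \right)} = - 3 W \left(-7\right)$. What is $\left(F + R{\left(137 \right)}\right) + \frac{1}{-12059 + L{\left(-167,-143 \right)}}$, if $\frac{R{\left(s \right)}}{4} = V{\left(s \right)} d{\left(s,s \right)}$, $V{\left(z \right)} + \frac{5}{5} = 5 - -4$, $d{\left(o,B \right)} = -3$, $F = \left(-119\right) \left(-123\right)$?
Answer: $\frac{226345205}{15566} \approx 14541.0$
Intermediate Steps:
$L{\left(W,h \right)} = 21 W$
$F = 14637$
$V{\left(z \right)} = 8$ ($V{\left(z \right)} = -1 + \left(5 - -4\right) = -1 + \left(5 + 4\right) = -1 + 9 = 8$)
$R{\left(s \right)} = -96$ ($R{\left(s \right)} = 4 \cdot 8 \left(-3\right) = 4 \left(-24\right) = -96$)
$\left(F + R{\left(137 \right)}\right) + \frac{1}{-12059 + L{\left(-167,-143 \right)}} = \left(14637 - 96\right) + \frac{1}{-12059 + 21 \left(-167\right)} = 14541 + \frac{1}{-12059 - 3507} = 14541 + \frac{1}{-15566} = 14541 - \frac{1}{15566} = \frac{226345205}{15566}$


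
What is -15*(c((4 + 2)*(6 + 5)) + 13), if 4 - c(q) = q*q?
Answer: 65085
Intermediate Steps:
c(q) = 4 - q**2 (c(q) = 4 - q*q = 4 - q**2)
-15*(c((4 + 2)*(6 + 5)) + 13) = -15*((4 - ((4 + 2)*(6 + 5))**2) + 13) = -15*((4 - (6*11)**2) + 13) = -15*((4 - 1*66**2) + 13) = -15*((4 - 1*4356) + 13) = -15*((4 - 4356) + 13) = -15*(-4352 + 13) = -15*(-4339) = 65085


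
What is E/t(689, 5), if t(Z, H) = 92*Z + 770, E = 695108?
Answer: 347554/32079 ≈ 10.834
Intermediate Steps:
t(Z, H) = 770 + 92*Z
E/t(689, 5) = 695108/(770 + 92*689) = 695108/(770 + 63388) = 695108/64158 = 695108*(1/64158) = 347554/32079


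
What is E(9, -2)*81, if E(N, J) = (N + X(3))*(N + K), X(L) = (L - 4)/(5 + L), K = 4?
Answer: 74763/8 ≈ 9345.4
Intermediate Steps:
X(L) = (-4 + L)/(5 + L)
E(N, J) = (4 + N)*(-⅛ + N) (E(N, J) = (N + (-4 + 3)/(5 + 3))*(N + 4) = (N - 1/8)*(4 + N) = (N + (⅛)*(-1))*(4 + N) = (N - ⅛)*(4 + N) = (-⅛ + N)*(4 + N) = (4 + N)*(-⅛ + N))
E(9, -2)*81 = (-½ + 9² + (31/8)*9)*81 = (-½ + 81 + 279/8)*81 = (923/8)*81 = 74763/8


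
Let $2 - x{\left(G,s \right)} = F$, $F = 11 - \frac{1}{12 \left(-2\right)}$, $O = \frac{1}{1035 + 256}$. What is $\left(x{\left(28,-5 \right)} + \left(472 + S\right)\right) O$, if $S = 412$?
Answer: $\frac{20999}{30984} \approx 0.67774$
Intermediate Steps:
$O = \frac{1}{1291} \approx 0.00077459$
$F = \frac{265}{24}$ ($F = 11 - \frac{1}{12} \left(- \frac{1}{2}\right) = 11 - - \frac{1}{24} = 11 + \frac{1}{24} = \frac{265}{24} \approx 11.042$)
$x{\left(G,s \right)} = - \frac{217}{24}$ ($x{\left(G,s \right)} = 2 - \frac{265}{24} = - \frac{217}{24}$)
$\left(x{\left(28,-5 \right)} + \left(472 + S\right)\right) O = \left(- \frac{217}{24} + \left(472 + 412\right)\right) \frac{1}{1291} = \left(- \frac{217}{24} + 884\right) \frac{1}{1291} = \frac{20999}{24} \cdot \frac{1}{1291} = \frac{20999}{30984}$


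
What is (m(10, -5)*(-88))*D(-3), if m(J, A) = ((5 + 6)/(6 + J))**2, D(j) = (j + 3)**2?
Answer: 0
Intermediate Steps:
D(j) = (3 + j)**2
m(J, A) = 121/(6 + J)**2 (m(J, A) = (11/(6 + J))**2 = 121/(6 + J)**2)
(m(10, -5)*(-88))*D(-3) = ((121/(6 + 10)**2)*(-88))*(3 - 3)**2 = ((121/16**2)*(-88))*0**2 = ((121*(1/256))*(-88))*0 = ((121/256)*(-88))*0 = -1331/32*0 = 0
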